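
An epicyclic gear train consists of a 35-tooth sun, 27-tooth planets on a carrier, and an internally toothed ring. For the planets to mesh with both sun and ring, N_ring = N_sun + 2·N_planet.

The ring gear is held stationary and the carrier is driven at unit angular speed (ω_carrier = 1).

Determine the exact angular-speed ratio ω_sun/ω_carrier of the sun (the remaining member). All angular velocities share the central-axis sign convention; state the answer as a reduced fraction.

N_ring = 35 + 2·27 = 89
35(ω_s−ω_c) = −89(ω_r−ω_c),  ω_r=0, ω_c=1
ω_s = 1 − (89/35)(0−1) = 124/35
ω_s/ω_c = 124/35

124/35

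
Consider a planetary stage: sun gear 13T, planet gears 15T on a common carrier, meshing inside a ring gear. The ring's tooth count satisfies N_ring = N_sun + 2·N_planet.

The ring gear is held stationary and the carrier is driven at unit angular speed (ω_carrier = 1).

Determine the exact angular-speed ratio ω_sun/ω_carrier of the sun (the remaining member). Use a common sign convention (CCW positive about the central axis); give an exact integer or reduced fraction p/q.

56/13

N_ring = 13 + 2·15 = 43
13(ω_s−ω_c) = −43(ω_r−ω_c),  ω_r=0, ω_c=1
ω_s = 1 − (43/13)(0−1) = 56/13
ω_s/ω_c = 56/13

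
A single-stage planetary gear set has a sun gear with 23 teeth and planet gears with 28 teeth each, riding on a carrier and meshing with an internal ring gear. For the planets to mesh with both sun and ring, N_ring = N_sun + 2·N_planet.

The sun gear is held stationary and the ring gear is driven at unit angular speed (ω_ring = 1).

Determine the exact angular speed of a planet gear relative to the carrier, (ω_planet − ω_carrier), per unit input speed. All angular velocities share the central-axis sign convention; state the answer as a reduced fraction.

1817/2856

N_ring = 23 + 2·28 = 79
23(ω_s−ω_c) = −79(ω_r−ω_c),  ω_s=0, ω_r=1
23(0−ω_c) = −79(1−ω_c)  ⇒  102ω_c = 79  ⇒  ω_c = 79/102
sun–planet: 23·(0−79/102) = −28·(ω_p−ω_c)  ⇒  ω_p−ω_c = −(23/28)·(-79/102) = 1817/2856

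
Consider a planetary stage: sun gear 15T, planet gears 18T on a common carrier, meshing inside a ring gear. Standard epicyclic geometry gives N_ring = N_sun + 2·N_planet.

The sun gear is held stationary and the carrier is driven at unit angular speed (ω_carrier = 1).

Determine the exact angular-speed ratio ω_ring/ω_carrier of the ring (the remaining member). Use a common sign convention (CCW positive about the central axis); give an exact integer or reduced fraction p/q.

22/17

N_ring = 15 + 2·18 = 51
15(ω_s−ω_c) = −51(ω_r−ω_c),  ω_s=0, ω_c=1
ω_r = 1 − (15/51)(0−1) = 22/17
ω_r/ω_c = 22/17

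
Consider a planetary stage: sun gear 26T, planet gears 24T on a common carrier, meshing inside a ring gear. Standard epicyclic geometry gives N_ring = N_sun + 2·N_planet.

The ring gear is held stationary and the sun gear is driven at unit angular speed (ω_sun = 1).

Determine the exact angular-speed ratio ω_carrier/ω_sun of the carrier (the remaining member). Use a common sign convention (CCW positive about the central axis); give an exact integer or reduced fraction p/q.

13/50

N_ring = 26 + 2·24 = 74
26(ω_s−ω_c) = −74(ω_r−ω_c),  ω_r=0, ω_s=1
26(1−ω_c) = −74(0−ω_c)  ⇒  100ω_c = 26  ⇒  ω_c = 13/50
ω_c/ω_s = 13/50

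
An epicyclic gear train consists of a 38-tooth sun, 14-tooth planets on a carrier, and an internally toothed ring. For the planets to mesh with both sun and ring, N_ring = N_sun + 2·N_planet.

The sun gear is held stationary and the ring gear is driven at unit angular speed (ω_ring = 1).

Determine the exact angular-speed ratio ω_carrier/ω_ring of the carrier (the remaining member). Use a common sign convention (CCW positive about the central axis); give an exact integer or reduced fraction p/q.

33/52

N_ring = 38 + 2·14 = 66
38(ω_s−ω_c) = −66(ω_r−ω_c),  ω_s=0, ω_r=1
38(0−ω_c) = −66(1−ω_c)  ⇒  104ω_c = 66  ⇒  ω_c = 33/52
ω_c/ω_r = 33/52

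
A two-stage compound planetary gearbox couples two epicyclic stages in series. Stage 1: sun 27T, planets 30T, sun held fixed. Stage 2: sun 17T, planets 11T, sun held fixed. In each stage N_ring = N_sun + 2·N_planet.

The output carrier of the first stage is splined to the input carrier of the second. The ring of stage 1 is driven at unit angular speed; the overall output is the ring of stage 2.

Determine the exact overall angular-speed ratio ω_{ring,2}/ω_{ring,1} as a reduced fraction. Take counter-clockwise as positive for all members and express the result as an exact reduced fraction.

812/741

Stage 1: N_ring = 27 + 2·30 = 87
Stage 1: 27(ω_s−ω_c) = −87(ω_r−ω_c),  ω_s=0, ω_r=1
Stage 1: 27(0−ω_c) = −87(1−ω_c)  ⇒  114ω_c = 87  ⇒  ω_c = 29/38
  ⇒ ω_c¹/ω_r¹ = 29/38
Stage 2: N_ring = 17 + 2·11 = 39
Stage 2: 17(ω_s−ω_c) = −39(ω_r−ω_c),  ω_s=0, ω_c=1
Stage 2: ω_r = 1 − (17/39)(0−1) = 56/39
  ⇒ ω_r²/ω_c² = 56/39
Coupling ω_c² = ω_c¹ ⇒ overall = 29/38 × 56/39 = 812/741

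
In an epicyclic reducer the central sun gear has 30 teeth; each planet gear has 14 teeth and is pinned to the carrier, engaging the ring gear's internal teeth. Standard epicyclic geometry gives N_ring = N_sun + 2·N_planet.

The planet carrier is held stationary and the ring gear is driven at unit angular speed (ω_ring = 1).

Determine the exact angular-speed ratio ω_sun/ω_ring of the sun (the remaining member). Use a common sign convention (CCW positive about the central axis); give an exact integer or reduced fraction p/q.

-29/15

N_ring = 30 + 2·14 = 58
30(ω_s−ω_c) = −58(ω_r−ω_c),  ω_c=0, ω_r=1
ω_s = 0 − (58/30)(1−0) = -29/15
ω_s/ω_r = -29/15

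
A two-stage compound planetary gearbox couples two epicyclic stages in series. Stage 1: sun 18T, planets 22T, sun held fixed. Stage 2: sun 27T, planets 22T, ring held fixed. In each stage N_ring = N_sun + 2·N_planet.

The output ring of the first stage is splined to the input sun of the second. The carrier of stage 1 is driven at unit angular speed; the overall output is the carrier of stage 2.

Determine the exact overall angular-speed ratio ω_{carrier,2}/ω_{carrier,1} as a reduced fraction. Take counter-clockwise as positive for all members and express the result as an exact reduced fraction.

540/1519

Stage 1: N_ring = 18 + 2·22 = 62
Stage 1: 18(ω_s−ω_c) = −62(ω_r−ω_c),  ω_s=0, ω_c=1
Stage 1: ω_r = 1 − (18/62)(0−1) = 40/31
  ⇒ ω_r¹/ω_c¹ = 40/31
Stage 2: N_ring = 27 + 2·22 = 71
Stage 2: 27(ω_s−ω_c) = −71(ω_r−ω_c),  ω_r=0, ω_s=1
Stage 2: 27(1−ω_c) = −71(0−ω_c)  ⇒  98ω_c = 27  ⇒  ω_c = 27/98
  ⇒ ω_c²/ω_s² = 27/98
Coupling ω_s² = ω_r¹ ⇒ overall = 40/31 × 27/98 = 540/1519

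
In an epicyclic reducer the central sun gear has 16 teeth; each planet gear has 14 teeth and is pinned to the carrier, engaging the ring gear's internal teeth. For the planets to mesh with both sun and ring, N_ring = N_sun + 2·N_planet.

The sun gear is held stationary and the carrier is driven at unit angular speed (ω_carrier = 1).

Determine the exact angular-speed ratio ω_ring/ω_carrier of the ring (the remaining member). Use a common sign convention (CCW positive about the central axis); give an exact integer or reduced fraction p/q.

N_ring = 16 + 2·14 = 44
16(ω_s−ω_c) = −44(ω_r−ω_c),  ω_s=0, ω_c=1
ω_r = 1 − (16/44)(0−1) = 15/11
ω_r/ω_c = 15/11

15/11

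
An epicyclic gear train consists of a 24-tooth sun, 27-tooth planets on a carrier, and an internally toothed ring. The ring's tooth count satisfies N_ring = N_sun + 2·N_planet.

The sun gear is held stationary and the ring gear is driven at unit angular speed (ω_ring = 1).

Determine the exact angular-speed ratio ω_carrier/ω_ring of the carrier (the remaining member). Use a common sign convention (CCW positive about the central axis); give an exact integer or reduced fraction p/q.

13/17

N_ring = 24 + 2·27 = 78
24(ω_s−ω_c) = −78(ω_r−ω_c),  ω_s=0, ω_r=1
24(0−ω_c) = −78(1−ω_c)  ⇒  102ω_c = 78  ⇒  ω_c = 13/17
ω_c/ω_r = 13/17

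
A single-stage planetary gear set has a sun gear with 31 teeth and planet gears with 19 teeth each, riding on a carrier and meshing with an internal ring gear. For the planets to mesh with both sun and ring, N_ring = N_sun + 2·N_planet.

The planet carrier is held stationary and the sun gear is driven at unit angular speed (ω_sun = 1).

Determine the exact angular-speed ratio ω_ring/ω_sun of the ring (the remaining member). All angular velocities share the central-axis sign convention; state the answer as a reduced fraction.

N_ring = 31 + 2·19 = 69
31(ω_s−ω_c) = −69(ω_r−ω_c),  ω_c=0, ω_s=1
ω_r = 0 − (31/69)(1−0) = -31/69
ω_r/ω_s = -31/69

-31/69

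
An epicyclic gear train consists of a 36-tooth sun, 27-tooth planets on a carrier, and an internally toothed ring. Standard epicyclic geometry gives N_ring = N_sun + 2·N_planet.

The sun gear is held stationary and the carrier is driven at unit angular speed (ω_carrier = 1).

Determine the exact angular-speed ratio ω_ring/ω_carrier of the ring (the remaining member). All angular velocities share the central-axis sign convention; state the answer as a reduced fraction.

N_ring = 36 + 2·27 = 90
36(ω_s−ω_c) = −90(ω_r−ω_c),  ω_s=0, ω_c=1
ω_r = 1 − (36/90)(0−1) = 7/5
ω_r/ω_c = 7/5

7/5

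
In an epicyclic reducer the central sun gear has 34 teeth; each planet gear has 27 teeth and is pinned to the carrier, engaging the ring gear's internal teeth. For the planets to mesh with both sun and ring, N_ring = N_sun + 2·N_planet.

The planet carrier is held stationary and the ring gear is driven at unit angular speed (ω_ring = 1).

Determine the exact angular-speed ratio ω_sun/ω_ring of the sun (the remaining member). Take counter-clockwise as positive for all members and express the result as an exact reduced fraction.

-44/17

N_ring = 34 + 2·27 = 88
34(ω_s−ω_c) = −88(ω_r−ω_c),  ω_c=0, ω_r=1
ω_s = 0 − (88/34)(1−0) = -44/17
ω_s/ω_r = -44/17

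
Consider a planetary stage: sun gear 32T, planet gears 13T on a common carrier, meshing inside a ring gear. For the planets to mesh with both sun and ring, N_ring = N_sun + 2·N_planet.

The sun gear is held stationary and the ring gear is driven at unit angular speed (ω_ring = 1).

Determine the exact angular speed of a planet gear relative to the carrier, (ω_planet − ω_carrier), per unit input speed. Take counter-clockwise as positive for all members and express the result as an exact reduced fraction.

928/585

N_ring = 32 + 2·13 = 58
32(ω_s−ω_c) = −58(ω_r−ω_c),  ω_s=0, ω_r=1
32(0−ω_c) = −58(1−ω_c)  ⇒  90ω_c = 58  ⇒  ω_c = 29/45
sun–planet: 32·(0−29/45) = −13·(ω_p−ω_c)  ⇒  ω_p−ω_c = −(32/13)·(-29/45) = 928/585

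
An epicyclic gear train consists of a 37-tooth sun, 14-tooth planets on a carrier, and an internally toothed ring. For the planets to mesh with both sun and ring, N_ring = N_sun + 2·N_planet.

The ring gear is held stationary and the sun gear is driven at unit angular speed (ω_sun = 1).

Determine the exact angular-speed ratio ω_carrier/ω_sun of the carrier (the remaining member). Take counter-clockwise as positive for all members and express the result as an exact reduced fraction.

N_ring = 37 + 2·14 = 65
37(ω_s−ω_c) = −65(ω_r−ω_c),  ω_r=0, ω_s=1
37(1−ω_c) = −65(0−ω_c)  ⇒  102ω_c = 37  ⇒  ω_c = 37/102
ω_c/ω_s = 37/102

37/102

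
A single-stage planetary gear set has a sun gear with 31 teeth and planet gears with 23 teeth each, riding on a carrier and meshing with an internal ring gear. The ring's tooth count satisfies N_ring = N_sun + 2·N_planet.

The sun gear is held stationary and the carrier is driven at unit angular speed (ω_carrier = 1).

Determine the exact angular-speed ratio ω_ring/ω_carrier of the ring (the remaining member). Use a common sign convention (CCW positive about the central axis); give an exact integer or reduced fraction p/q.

N_ring = 31 + 2·23 = 77
31(ω_s−ω_c) = −77(ω_r−ω_c),  ω_s=0, ω_c=1
ω_r = 1 − (31/77)(0−1) = 108/77
ω_r/ω_c = 108/77

108/77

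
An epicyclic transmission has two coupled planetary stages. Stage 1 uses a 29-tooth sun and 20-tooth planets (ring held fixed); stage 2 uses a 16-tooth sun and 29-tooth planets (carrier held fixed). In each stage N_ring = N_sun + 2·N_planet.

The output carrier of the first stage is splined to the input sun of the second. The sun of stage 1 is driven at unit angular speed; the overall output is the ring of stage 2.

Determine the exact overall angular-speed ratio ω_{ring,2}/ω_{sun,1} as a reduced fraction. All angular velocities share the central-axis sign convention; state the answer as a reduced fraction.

-116/1813

Stage 1: N_ring = 29 + 2·20 = 69
Stage 1: 29(ω_s−ω_c) = −69(ω_r−ω_c),  ω_r=0, ω_s=1
Stage 1: 29(1−ω_c) = −69(0−ω_c)  ⇒  98ω_c = 29  ⇒  ω_c = 29/98
  ⇒ ω_c¹/ω_s¹ = 29/98
Stage 2: N_ring = 16 + 2·29 = 74
Stage 2: 16(ω_s−ω_c) = −74(ω_r−ω_c),  ω_c=0, ω_s=1
Stage 2: ω_r = 0 − (16/74)(1−0) = -8/37
  ⇒ ω_r²/ω_s² = -8/37
Coupling ω_s² = ω_c¹ ⇒ overall = 29/98 × -8/37 = -116/1813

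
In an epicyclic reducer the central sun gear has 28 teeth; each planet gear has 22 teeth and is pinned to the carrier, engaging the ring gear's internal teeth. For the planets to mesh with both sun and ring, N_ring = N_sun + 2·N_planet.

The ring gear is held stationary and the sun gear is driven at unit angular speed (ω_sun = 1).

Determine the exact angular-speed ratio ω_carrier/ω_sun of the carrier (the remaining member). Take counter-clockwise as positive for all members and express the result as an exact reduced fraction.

7/25

N_ring = 28 + 2·22 = 72
28(ω_s−ω_c) = −72(ω_r−ω_c),  ω_r=0, ω_s=1
28(1−ω_c) = −72(0−ω_c)  ⇒  100ω_c = 28  ⇒  ω_c = 7/25
ω_c/ω_s = 7/25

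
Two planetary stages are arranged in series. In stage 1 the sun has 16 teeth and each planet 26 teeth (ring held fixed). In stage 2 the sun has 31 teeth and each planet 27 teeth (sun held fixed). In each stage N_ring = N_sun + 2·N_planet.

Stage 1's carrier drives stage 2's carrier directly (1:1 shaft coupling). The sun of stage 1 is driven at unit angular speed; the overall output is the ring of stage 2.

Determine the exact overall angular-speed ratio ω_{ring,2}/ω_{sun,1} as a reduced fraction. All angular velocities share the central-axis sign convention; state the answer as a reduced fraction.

464/1785

Stage 1: N_ring = 16 + 2·26 = 68
Stage 1: 16(ω_s−ω_c) = −68(ω_r−ω_c),  ω_r=0, ω_s=1
Stage 1: 16(1−ω_c) = −68(0−ω_c)  ⇒  84ω_c = 16  ⇒  ω_c = 4/21
  ⇒ ω_c¹/ω_s¹ = 4/21
Stage 2: N_ring = 31 + 2·27 = 85
Stage 2: 31(ω_s−ω_c) = −85(ω_r−ω_c),  ω_s=0, ω_c=1
Stage 2: ω_r = 1 − (31/85)(0−1) = 116/85
  ⇒ ω_r²/ω_c² = 116/85
Coupling ω_c² = ω_c¹ ⇒ overall = 4/21 × 116/85 = 464/1785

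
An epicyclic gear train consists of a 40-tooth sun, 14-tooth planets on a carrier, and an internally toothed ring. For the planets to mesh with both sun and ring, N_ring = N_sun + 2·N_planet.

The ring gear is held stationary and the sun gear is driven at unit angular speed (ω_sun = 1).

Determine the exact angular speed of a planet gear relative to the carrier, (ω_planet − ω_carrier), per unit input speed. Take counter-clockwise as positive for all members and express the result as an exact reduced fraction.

-340/189

N_ring = 40 + 2·14 = 68
40(ω_s−ω_c) = −68(ω_r−ω_c),  ω_r=0, ω_s=1
40(1−ω_c) = −68(0−ω_c)  ⇒  108ω_c = 40  ⇒  ω_c = 10/27
sun–planet: 40·(1−10/27) = −14·(ω_p−ω_c)  ⇒  ω_p−ω_c = −(40/14)·(17/27) = -340/189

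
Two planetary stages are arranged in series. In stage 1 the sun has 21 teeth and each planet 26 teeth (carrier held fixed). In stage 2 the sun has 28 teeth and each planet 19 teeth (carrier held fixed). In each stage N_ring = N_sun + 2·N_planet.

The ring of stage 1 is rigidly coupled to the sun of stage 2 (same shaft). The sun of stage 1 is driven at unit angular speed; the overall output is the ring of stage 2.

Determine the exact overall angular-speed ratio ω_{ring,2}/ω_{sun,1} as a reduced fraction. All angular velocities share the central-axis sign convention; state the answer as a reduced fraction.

Stage 1: N_ring = 21 + 2·26 = 73
Stage 1: 21(ω_s−ω_c) = −73(ω_r−ω_c),  ω_c=0, ω_s=1
Stage 1: ω_r = 0 − (21/73)(1−0) = -21/73
  ⇒ ω_r¹/ω_s¹ = -21/73
Stage 2: N_ring = 28 + 2·19 = 66
Stage 2: 28(ω_s−ω_c) = −66(ω_r−ω_c),  ω_c=0, ω_s=1
Stage 2: ω_r = 0 − (28/66)(1−0) = -14/33
  ⇒ ω_r²/ω_s² = -14/33
Coupling ω_s² = ω_r¹ ⇒ overall = -21/73 × -14/33 = 98/803

98/803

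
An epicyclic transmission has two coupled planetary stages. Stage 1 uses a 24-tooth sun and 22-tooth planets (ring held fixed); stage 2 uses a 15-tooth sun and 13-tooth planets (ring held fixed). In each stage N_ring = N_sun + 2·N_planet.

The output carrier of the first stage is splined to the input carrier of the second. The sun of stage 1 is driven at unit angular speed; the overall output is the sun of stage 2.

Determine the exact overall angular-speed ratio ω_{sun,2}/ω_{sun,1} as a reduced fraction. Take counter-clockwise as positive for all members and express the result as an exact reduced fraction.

Stage 1: N_ring = 24 + 2·22 = 68
Stage 1: 24(ω_s−ω_c) = −68(ω_r−ω_c),  ω_r=0, ω_s=1
Stage 1: 24(1−ω_c) = −68(0−ω_c)  ⇒  92ω_c = 24  ⇒  ω_c = 6/23
  ⇒ ω_c¹/ω_s¹ = 6/23
Stage 2: N_ring = 15 + 2·13 = 41
Stage 2: 15(ω_s−ω_c) = −41(ω_r−ω_c),  ω_r=0, ω_c=1
Stage 2: ω_s = 1 − (41/15)(0−1) = 56/15
  ⇒ ω_s²/ω_c² = 56/15
Coupling ω_c² = ω_c¹ ⇒ overall = 6/23 × 56/15 = 112/115

112/115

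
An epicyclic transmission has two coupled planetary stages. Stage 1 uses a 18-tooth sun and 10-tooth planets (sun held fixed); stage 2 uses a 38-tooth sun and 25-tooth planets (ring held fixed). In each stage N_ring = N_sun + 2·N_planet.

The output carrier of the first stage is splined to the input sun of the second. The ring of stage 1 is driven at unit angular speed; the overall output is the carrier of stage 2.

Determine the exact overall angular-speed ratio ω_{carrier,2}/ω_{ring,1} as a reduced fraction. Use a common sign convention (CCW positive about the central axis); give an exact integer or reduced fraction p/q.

361/1764

Stage 1: N_ring = 18 + 2·10 = 38
Stage 1: 18(ω_s−ω_c) = −38(ω_r−ω_c),  ω_s=0, ω_r=1
Stage 1: 18(0−ω_c) = −38(1−ω_c)  ⇒  56ω_c = 38  ⇒  ω_c = 19/28
  ⇒ ω_c¹/ω_r¹ = 19/28
Stage 2: N_ring = 38 + 2·25 = 88
Stage 2: 38(ω_s−ω_c) = −88(ω_r−ω_c),  ω_r=0, ω_s=1
Stage 2: 38(1−ω_c) = −88(0−ω_c)  ⇒  126ω_c = 38  ⇒  ω_c = 19/63
  ⇒ ω_c²/ω_s² = 19/63
Coupling ω_s² = ω_c¹ ⇒ overall = 19/28 × 19/63 = 361/1764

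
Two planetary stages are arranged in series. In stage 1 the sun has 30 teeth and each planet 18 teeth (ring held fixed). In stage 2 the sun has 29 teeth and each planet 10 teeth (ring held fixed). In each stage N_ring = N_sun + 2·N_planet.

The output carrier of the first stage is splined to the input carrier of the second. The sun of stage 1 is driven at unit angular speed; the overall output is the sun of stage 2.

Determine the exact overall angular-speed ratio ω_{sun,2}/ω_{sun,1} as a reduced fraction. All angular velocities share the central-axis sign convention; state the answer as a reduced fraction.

Stage 1: N_ring = 30 + 2·18 = 66
Stage 1: 30(ω_s−ω_c) = −66(ω_r−ω_c),  ω_r=0, ω_s=1
Stage 1: 30(1−ω_c) = −66(0−ω_c)  ⇒  96ω_c = 30  ⇒  ω_c = 5/16
  ⇒ ω_c¹/ω_s¹ = 5/16
Stage 2: N_ring = 29 + 2·10 = 49
Stage 2: 29(ω_s−ω_c) = −49(ω_r−ω_c),  ω_r=0, ω_c=1
Stage 2: ω_s = 1 − (49/29)(0−1) = 78/29
  ⇒ ω_s²/ω_c² = 78/29
Coupling ω_c² = ω_c¹ ⇒ overall = 5/16 × 78/29 = 195/232

195/232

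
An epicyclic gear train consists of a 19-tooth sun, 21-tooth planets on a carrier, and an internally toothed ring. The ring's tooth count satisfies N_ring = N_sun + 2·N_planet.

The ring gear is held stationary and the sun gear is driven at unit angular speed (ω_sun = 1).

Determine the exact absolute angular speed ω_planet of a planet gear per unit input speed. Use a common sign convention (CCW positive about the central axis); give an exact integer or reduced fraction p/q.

-19/42

N_ring = 19 + 2·21 = 61
19(ω_s−ω_c) = −61(ω_r−ω_c),  ω_r=0, ω_s=1
19(1−ω_c) = −61(0−ω_c)  ⇒  80ω_c = 19  ⇒  ω_c = 19/80
sun–planet: 19·(1−19/80) = −21·(ω_p−ω_c)  ⇒  ω_p−ω_c = −(19/21)·(61/80) = -1159/1680
ω_p = 19/80 − 1159/1680 = -19/42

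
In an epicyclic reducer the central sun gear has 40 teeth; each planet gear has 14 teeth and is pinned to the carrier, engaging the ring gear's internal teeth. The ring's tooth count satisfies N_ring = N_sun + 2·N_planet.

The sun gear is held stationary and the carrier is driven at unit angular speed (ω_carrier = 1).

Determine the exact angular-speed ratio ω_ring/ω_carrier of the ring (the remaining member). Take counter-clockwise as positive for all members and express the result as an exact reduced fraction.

N_ring = 40 + 2·14 = 68
40(ω_s−ω_c) = −68(ω_r−ω_c),  ω_s=0, ω_c=1
ω_r = 1 − (40/68)(0−1) = 27/17
ω_r/ω_c = 27/17

27/17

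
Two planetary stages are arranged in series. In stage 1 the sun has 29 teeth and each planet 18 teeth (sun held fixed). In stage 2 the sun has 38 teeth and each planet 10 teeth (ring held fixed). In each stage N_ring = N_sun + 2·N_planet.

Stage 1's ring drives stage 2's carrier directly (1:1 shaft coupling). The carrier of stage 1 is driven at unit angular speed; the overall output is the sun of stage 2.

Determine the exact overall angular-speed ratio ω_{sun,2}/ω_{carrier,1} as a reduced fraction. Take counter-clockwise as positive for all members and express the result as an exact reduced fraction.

4512/1235

Stage 1: N_ring = 29 + 2·18 = 65
Stage 1: 29(ω_s−ω_c) = −65(ω_r−ω_c),  ω_s=0, ω_c=1
Stage 1: ω_r = 1 − (29/65)(0−1) = 94/65
  ⇒ ω_r¹/ω_c¹ = 94/65
Stage 2: N_ring = 38 + 2·10 = 58
Stage 2: 38(ω_s−ω_c) = −58(ω_r−ω_c),  ω_r=0, ω_c=1
Stage 2: ω_s = 1 − (58/38)(0−1) = 48/19
  ⇒ ω_s²/ω_c² = 48/19
Coupling ω_c² = ω_r¹ ⇒ overall = 94/65 × 48/19 = 4512/1235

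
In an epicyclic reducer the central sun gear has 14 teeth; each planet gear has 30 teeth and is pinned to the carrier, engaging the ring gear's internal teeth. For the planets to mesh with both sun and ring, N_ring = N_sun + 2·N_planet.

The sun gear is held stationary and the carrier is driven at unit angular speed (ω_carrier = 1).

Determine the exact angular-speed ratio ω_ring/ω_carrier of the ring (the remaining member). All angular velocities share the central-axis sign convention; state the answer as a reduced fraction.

44/37

N_ring = 14 + 2·30 = 74
14(ω_s−ω_c) = −74(ω_r−ω_c),  ω_s=0, ω_c=1
ω_r = 1 − (14/74)(0−1) = 44/37
ω_r/ω_c = 44/37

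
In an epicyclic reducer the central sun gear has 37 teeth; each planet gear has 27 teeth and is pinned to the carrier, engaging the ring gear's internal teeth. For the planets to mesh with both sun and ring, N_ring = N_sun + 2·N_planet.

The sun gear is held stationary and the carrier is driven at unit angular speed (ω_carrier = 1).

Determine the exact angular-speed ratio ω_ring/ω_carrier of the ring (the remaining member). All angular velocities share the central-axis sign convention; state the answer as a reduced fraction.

N_ring = 37 + 2·27 = 91
37(ω_s−ω_c) = −91(ω_r−ω_c),  ω_s=0, ω_c=1
ω_r = 1 − (37/91)(0−1) = 128/91
ω_r/ω_c = 128/91

128/91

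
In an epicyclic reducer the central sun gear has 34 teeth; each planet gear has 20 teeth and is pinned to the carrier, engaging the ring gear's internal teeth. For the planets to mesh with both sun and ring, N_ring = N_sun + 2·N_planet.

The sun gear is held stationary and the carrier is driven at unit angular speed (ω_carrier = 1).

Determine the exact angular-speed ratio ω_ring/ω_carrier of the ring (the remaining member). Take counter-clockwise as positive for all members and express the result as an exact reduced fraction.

54/37

N_ring = 34 + 2·20 = 74
34(ω_s−ω_c) = −74(ω_r−ω_c),  ω_s=0, ω_c=1
ω_r = 1 − (34/74)(0−1) = 54/37
ω_r/ω_c = 54/37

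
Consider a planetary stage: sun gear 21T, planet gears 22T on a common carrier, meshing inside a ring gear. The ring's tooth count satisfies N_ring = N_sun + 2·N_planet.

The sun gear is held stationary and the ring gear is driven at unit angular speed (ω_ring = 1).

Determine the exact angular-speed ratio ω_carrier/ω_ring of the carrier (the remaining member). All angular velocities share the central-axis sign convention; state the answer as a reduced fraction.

N_ring = 21 + 2·22 = 65
21(ω_s−ω_c) = −65(ω_r−ω_c),  ω_s=0, ω_r=1
21(0−ω_c) = −65(1−ω_c)  ⇒  86ω_c = 65  ⇒  ω_c = 65/86
ω_c/ω_r = 65/86

65/86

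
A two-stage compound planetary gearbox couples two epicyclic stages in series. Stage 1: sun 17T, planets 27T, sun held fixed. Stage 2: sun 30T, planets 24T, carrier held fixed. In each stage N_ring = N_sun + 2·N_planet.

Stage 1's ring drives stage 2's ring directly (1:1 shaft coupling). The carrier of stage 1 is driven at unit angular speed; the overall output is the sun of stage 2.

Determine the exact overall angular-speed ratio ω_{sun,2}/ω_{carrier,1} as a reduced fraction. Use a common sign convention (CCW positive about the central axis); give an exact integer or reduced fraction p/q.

Stage 1: N_ring = 17 + 2·27 = 71
Stage 1: 17(ω_s−ω_c) = −71(ω_r−ω_c),  ω_s=0, ω_c=1
Stage 1: ω_r = 1 − (17/71)(0−1) = 88/71
  ⇒ ω_r¹/ω_c¹ = 88/71
Stage 2: N_ring = 30 + 2·24 = 78
Stage 2: 30(ω_s−ω_c) = −78(ω_r−ω_c),  ω_c=0, ω_r=1
Stage 2: ω_s = 0 − (78/30)(1−0) = -13/5
  ⇒ ω_s²/ω_r² = -13/5
Coupling ω_r² = ω_r¹ ⇒ overall = 88/71 × -13/5 = -1144/355

-1144/355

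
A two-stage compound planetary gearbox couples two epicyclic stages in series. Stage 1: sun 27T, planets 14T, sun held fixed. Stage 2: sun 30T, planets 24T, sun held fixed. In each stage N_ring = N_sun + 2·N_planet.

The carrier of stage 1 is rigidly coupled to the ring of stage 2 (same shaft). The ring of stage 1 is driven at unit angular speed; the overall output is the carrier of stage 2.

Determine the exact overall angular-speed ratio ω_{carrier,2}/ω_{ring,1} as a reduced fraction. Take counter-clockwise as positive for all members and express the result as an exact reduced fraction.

Stage 1: N_ring = 27 + 2·14 = 55
Stage 1: 27(ω_s−ω_c) = −55(ω_r−ω_c),  ω_s=0, ω_r=1
Stage 1: 27(0−ω_c) = −55(1−ω_c)  ⇒  82ω_c = 55  ⇒  ω_c = 55/82
  ⇒ ω_c¹/ω_r¹ = 55/82
Stage 2: N_ring = 30 + 2·24 = 78
Stage 2: 30(ω_s−ω_c) = −78(ω_r−ω_c),  ω_s=0, ω_r=1
Stage 2: 30(0−ω_c) = −78(1−ω_c)  ⇒  108ω_c = 78  ⇒  ω_c = 13/18
  ⇒ ω_c²/ω_r² = 13/18
Coupling ω_r² = ω_c¹ ⇒ overall = 55/82 × 13/18 = 715/1476

715/1476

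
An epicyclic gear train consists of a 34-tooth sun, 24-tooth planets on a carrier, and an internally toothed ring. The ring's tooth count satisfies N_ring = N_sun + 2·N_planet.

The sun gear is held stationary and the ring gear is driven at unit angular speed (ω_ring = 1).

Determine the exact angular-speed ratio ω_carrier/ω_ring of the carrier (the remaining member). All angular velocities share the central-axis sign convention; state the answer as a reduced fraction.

41/58

N_ring = 34 + 2·24 = 82
34(ω_s−ω_c) = −82(ω_r−ω_c),  ω_s=0, ω_r=1
34(0−ω_c) = −82(1−ω_c)  ⇒  116ω_c = 82  ⇒  ω_c = 41/58
ω_c/ω_r = 41/58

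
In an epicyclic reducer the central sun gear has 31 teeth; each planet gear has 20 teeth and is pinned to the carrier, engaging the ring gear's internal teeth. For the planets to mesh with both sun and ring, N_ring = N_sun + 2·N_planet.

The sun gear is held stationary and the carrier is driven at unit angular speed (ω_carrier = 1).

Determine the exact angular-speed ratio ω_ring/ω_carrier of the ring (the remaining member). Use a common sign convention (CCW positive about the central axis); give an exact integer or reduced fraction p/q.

N_ring = 31 + 2·20 = 71
31(ω_s−ω_c) = −71(ω_r−ω_c),  ω_s=0, ω_c=1
ω_r = 1 − (31/71)(0−1) = 102/71
ω_r/ω_c = 102/71

102/71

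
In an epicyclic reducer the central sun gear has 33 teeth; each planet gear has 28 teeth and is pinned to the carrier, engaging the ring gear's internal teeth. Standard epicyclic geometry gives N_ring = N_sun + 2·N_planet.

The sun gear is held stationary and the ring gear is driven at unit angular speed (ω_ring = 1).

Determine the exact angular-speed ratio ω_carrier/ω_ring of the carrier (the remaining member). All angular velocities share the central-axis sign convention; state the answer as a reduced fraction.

N_ring = 33 + 2·28 = 89
33(ω_s−ω_c) = −89(ω_r−ω_c),  ω_s=0, ω_r=1
33(0−ω_c) = −89(1−ω_c)  ⇒  122ω_c = 89  ⇒  ω_c = 89/122
ω_c/ω_r = 89/122

89/122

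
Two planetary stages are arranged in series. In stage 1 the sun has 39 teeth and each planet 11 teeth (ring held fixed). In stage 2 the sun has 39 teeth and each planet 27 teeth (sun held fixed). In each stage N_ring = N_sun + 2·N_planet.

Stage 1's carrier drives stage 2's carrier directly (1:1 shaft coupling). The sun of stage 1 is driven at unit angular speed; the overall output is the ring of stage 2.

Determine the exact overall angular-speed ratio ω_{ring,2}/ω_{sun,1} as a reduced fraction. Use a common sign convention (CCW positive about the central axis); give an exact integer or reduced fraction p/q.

Stage 1: N_ring = 39 + 2·11 = 61
Stage 1: 39(ω_s−ω_c) = −61(ω_r−ω_c),  ω_r=0, ω_s=1
Stage 1: 39(1−ω_c) = −61(0−ω_c)  ⇒  100ω_c = 39  ⇒  ω_c = 39/100
  ⇒ ω_c¹/ω_s¹ = 39/100
Stage 2: N_ring = 39 + 2·27 = 93
Stage 2: 39(ω_s−ω_c) = −93(ω_r−ω_c),  ω_s=0, ω_c=1
Stage 2: ω_r = 1 − (39/93)(0−1) = 44/31
  ⇒ ω_r²/ω_c² = 44/31
Coupling ω_c² = ω_c¹ ⇒ overall = 39/100 × 44/31 = 429/775

429/775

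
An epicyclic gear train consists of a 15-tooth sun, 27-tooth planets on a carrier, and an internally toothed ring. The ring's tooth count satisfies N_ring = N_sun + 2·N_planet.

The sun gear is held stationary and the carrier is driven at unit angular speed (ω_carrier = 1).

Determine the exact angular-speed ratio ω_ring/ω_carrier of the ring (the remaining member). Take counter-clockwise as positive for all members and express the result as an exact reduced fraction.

N_ring = 15 + 2·27 = 69
15(ω_s−ω_c) = −69(ω_r−ω_c),  ω_s=0, ω_c=1
ω_r = 1 − (15/69)(0−1) = 28/23
ω_r/ω_c = 28/23

28/23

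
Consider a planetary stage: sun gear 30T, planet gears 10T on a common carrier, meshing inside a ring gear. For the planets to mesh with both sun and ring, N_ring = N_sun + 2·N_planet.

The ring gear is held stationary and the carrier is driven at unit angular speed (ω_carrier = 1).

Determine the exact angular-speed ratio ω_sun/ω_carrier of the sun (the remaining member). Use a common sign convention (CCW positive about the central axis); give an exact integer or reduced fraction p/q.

8/3

N_ring = 30 + 2·10 = 50
30(ω_s−ω_c) = −50(ω_r−ω_c),  ω_r=0, ω_c=1
ω_s = 1 − (50/30)(0−1) = 8/3
ω_s/ω_c = 8/3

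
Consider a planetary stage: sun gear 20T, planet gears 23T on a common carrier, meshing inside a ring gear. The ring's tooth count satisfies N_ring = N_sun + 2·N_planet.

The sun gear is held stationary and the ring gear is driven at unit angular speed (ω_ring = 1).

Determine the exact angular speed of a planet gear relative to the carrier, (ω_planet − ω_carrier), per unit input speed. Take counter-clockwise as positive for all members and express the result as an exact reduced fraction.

660/989

N_ring = 20 + 2·23 = 66
20(ω_s−ω_c) = −66(ω_r−ω_c),  ω_s=0, ω_r=1
20(0−ω_c) = −66(1−ω_c)  ⇒  86ω_c = 66  ⇒  ω_c = 33/43
sun–planet: 20·(0−33/43) = −23·(ω_p−ω_c)  ⇒  ω_p−ω_c = −(20/23)·(-33/43) = 660/989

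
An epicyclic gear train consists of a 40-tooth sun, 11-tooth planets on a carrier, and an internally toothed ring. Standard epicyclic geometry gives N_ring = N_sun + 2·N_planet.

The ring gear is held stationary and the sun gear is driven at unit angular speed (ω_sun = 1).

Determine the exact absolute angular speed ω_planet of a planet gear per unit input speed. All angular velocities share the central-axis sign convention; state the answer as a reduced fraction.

N_ring = 40 + 2·11 = 62
40(ω_s−ω_c) = −62(ω_r−ω_c),  ω_r=0, ω_s=1
40(1−ω_c) = −62(0−ω_c)  ⇒  102ω_c = 40  ⇒  ω_c = 20/51
sun–planet: 40·(1−20/51) = −11·(ω_p−ω_c)  ⇒  ω_p−ω_c = −(40/11)·(31/51) = -1240/561
ω_p = 20/51 − 1240/561 = -20/11

-20/11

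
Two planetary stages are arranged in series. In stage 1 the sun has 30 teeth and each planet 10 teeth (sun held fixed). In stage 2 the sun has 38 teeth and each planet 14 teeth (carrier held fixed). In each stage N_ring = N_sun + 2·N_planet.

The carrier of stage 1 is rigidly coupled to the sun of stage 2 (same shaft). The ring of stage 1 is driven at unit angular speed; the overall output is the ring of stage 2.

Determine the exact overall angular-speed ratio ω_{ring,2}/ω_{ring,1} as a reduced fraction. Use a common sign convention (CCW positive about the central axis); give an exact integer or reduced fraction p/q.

Stage 1: N_ring = 30 + 2·10 = 50
Stage 1: 30(ω_s−ω_c) = −50(ω_r−ω_c),  ω_s=0, ω_r=1
Stage 1: 30(0−ω_c) = −50(1−ω_c)  ⇒  80ω_c = 50  ⇒  ω_c = 5/8
  ⇒ ω_c¹/ω_r¹ = 5/8
Stage 2: N_ring = 38 + 2·14 = 66
Stage 2: 38(ω_s−ω_c) = −66(ω_r−ω_c),  ω_c=0, ω_s=1
Stage 2: ω_r = 0 − (38/66)(1−0) = -19/33
  ⇒ ω_r²/ω_s² = -19/33
Coupling ω_s² = ω_c¹ ⇒ overall = 5/8 × -19/33 = -95/264

-95/264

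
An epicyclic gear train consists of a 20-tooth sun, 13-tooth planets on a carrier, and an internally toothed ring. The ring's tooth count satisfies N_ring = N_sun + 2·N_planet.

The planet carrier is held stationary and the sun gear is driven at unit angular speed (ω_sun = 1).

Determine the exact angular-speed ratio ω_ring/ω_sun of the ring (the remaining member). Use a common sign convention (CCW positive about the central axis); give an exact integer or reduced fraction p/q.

N_ring = 20 + 2·13 = 46
20(ω_s−ω_c) = −46(ω_r−ω_c),  ω_c=0, ω_s=1
ω_r = 0 − (20/46)(1−0) = -10/23
ω_r/ω_s = -10/23

-10/23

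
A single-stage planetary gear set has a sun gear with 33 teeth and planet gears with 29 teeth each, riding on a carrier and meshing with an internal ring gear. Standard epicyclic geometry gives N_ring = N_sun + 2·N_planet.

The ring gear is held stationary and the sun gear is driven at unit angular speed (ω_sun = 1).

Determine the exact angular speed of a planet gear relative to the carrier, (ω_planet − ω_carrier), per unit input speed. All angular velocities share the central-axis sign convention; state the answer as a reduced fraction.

N_ring = 33 + 2·29 = 91
33(ω_s−ω_c) = −91(ω_r−ω_c),  ω_r=0, ω_s=1
33(1−ω_c) = −91(0−ω_c)  ⇒  124ω_c = 33  ⇒  ω_c = 33/124
sun–planet: 33·(1−33/124) = −29·(ω_p−ω_c)  ⇒  ω_p−ω_c = −(33/29)·(91/124) = -3003/3596

-3003/3596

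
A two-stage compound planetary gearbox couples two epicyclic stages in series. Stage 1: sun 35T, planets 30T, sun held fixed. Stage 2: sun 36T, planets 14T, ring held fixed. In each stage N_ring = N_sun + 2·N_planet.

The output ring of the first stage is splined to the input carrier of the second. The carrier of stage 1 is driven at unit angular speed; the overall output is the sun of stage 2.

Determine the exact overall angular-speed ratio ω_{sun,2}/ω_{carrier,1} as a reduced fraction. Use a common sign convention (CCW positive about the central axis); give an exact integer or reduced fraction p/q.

650/171

Stage 1: N_ring = 35 + 2·30 = 95
Stage 1: 35(ω_s−ω_c) = −95(ω_r−ω_c),  ω_s=0, ω_c=1
Stage 1: ω_r = 1 − (35/95)(0−1) = 26/19
  ⇒ ω_r¹/ω_c¹ = 26/19
Stage 2: N_ring = 36 + 2·14 = 64
Stage 2: 36(ω_s−ω_c) = −64(ω_r−ω_c),  ω_r=0, ω_c=1
Stage 2: ω_s = 1 − (64/36)(0−1) = 25/9
  ⇒ ω_s²/ω_c² = 25/9
Coupling ω_c² = ω_r¹ ⇒ overall = 26/19 × 25/9 = 650/171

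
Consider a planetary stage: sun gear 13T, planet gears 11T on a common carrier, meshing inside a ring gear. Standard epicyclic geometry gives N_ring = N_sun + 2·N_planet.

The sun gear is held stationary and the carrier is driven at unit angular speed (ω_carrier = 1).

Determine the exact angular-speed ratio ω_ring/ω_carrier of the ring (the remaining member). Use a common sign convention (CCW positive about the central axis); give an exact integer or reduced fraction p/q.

N_ring = 13 + 2·11 = 35
13(ω_s−ω_c) = −35(ω_r−ω_c),  ω_s=0, ω_c=1
ω_r = 1 − (13/35)(0−1) = 48/35
ω_r/ω_c = 48/35

48/35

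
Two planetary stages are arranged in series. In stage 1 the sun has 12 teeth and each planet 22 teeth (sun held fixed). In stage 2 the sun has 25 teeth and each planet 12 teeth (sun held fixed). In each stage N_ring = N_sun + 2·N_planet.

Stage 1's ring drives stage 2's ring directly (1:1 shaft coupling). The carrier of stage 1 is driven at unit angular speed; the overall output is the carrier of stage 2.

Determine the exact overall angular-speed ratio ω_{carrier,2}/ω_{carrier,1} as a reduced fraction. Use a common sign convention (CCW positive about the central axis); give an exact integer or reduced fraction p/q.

119/148

Stage 1: N_ring = 12 + 2·22 = 56
Stage 1: 12(ω_s−ω_c) = −56(ω_r−ω_c),  ω_s=0, ω_c=1
Stage 1: ω_r = 1 − (12/56)(0−1) = 17/14
  ⇒ ω_r¹/ω_c¹ = 17/14
Stage 2: N_ring = 25 + 2·12 = 49
Stage 2: 25(ω_s−ω_c) = −49(ω_r−ω_c),  ω_s=0, ω_r=1
Stage 2: 25(0−ω_c) = −49(1−ω_c)  ⇒  74ω_c = 49  ⇒  ω_c = 49/74
  ⇒ ω_c²/ω_r² = 49/74
Coupling ω_r² = ω_r¹ ⇒ overall = 17/14 × 49/74 = 119/148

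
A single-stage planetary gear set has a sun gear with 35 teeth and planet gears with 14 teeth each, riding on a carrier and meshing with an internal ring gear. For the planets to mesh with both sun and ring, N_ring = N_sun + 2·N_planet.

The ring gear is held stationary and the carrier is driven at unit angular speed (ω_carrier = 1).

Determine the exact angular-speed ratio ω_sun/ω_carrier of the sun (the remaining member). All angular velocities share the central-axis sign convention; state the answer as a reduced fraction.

N_ring = 35 + 2·14 = 63
35(ω_s−ω_c) = −63(ω_r−ω_c),  ω_r=0, ω_c=1
ω_s = 1 − (63/35)(0−1) = 14/5
ω_s/ω_c = 14/5

14/5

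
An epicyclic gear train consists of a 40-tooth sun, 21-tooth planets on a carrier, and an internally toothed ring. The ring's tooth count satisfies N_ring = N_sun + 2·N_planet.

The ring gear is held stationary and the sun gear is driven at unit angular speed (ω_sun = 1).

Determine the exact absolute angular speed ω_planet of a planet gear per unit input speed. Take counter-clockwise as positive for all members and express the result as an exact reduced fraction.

-20/21

N_ring = 40 + 2·21 = 82
40(ω_s−ω_c) = −82(ω_r−ω_c),  ω_r=0, ω_s=1
40(1−ω_c) = −82(0−ω_c)  ⇒  122ω_c = 40  ⇒  ω_c = 20/61
sun–planet: 40·(1−20/61) = −21·(ω_p−ω_c)  ⇒  ω_p−ω_c = −(40/21)·(41/61) = -1640/1281
ω_p = 20/61 − 1640/1281 = -20/21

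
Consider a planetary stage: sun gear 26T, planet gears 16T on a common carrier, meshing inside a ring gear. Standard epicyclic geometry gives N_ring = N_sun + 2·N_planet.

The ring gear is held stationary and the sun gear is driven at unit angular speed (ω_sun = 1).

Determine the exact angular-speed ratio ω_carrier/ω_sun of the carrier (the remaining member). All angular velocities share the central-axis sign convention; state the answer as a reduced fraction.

13/42

N_ring = 26 + 2·16 = 58
26(ω_s−ω_c) = −58(ω_r−ω_c),  ω_r=0, ω_s=1
26(1−ω_c) = −58(0−ω_c)  ⇒  84ω_c = 26  ⇒  ω_c = 13/42
ω_c/ω_s = 13/42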